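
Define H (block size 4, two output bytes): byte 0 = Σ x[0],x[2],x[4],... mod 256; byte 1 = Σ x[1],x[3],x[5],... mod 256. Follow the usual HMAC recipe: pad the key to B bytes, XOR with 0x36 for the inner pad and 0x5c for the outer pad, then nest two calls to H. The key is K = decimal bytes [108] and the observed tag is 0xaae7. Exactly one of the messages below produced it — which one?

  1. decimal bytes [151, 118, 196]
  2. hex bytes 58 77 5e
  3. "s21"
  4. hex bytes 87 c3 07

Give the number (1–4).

Key decimal bytes [108] = 6c is 1 byte ≤ B = 4; zero-pad to 4 bytes: K' = 6c 00 00 00.
K' ⊕ ipad = 5a 36 36 36; K' ⊕ opad = 30 5c 5c 5c.
m1: inner = H(5a 36 36 36 97 76 c4) = eb e2; tag = H(30 5c 5c 5c eb e2) = 779a
m2: inner = H(5a 36 36 36 58 77 5e) = 46 e3; tag = H(30 5c 5c 5c 46 e3) = d29b
m3: inner = H(5a 36 36 36 73 32 31) = 34 9e; tag = H(30 5c 5c 5c 34 9e) = c056
m4: inner = H(5a 36 36 36 87 c3 07) = 1e 2f; tag = H(30 5c 5c 5c 1e 2f) = aae7 ← matches

4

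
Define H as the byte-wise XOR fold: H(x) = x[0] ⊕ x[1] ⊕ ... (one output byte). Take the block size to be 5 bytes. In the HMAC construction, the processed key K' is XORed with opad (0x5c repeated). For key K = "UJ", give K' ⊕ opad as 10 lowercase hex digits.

Key "UJ" = 55 4a is 2 bytes ≤ B = 5; zero-pad to 5 bytes: K' = 55 4a 00 00 00.
XOR each byte with 0x5c: 55⊕5c=09, 4a⊕5c=16, 00⊕5c=5c, 00⊕5c=5c, 00⊕5c=5c.

09165c5c5c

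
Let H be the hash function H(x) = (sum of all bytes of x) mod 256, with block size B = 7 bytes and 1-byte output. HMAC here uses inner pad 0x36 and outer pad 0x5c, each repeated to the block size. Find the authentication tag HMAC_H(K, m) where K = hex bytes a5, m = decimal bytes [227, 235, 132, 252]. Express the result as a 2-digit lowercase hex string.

Key hex bytes a5 is 1 byte ≤ B = 7; zero-pad to 7 bytes: K' = a5 00 00 00 00 00 00.
K' ⊕ ipad = 93 36 36 36 36 36 36.  K' ⊕ opad = f9 5c 5c 5c 5c 5c 5c.
Inner input = (K'⊕ipad) ∥ m = 93 36 36 36 36 36 36 ∥ e3 eb 84 fc.
Inner hash: sum = 147+54+54+54+54+54+54+227+235+132+252 = 1317; mod 256 = 37 → 25.
Outer input = (K'⊕opad) ∥ inner = f9 5c 5c 5c 5c 5c 5c ∥ 25.
Outer hash (tag): sum = 249+92+92+92+92+92+92+37 = 838; mod 256 = 70 → 46.

46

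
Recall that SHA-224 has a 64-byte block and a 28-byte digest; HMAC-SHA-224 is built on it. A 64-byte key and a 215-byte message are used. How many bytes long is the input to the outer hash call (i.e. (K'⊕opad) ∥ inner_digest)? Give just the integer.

92

Key is 64 ≤ 64 bytes, zero-padded: |K'| = 64.
Outer input = (K'⊕opad) ∥ H(inner) → 64 + 28 = 92 bytes.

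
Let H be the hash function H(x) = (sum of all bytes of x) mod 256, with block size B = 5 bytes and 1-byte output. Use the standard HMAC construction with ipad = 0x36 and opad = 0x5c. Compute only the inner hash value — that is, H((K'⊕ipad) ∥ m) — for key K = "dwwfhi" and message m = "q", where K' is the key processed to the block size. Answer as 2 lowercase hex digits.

Key "dwwfhi" = 64 77 77 66 68 69 is 6 bytes > B = 5, so hash it first: H(key) = 89, then zero-pad to 5 bytes: K' = 89 00 00 00 00.
K' ⊕ ipad = bf 36 36 36 36.
Inner input = bf 36 36 36 36 ∥ 71.
Inner hash: sum = 191+54+54+54+54+113 = 520; mod 256 = 8 → 08.

08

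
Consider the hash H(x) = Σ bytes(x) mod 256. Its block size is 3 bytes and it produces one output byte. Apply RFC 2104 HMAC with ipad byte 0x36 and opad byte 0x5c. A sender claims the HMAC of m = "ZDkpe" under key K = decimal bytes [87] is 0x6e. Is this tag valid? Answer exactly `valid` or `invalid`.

Key decimal bytes [87] = 57 is 1 byte ≤ B = 3; zero-pad to 3 bytes: K' = 57 00 00.
K' ⊕ ipad = 61 36 36; K' ⊕ opad = 0b 5c 5c.
Inner hash: sum = 97+54+54+90+68+107+112+101 = 683; mod 256 = 171 → ab.
Outer hash (recomputed tag): sum = 11+92+92+171 = 366; mod 256 = 110 → 6e.
Recomputed tag = 6e; claimed = 6e → match.

valid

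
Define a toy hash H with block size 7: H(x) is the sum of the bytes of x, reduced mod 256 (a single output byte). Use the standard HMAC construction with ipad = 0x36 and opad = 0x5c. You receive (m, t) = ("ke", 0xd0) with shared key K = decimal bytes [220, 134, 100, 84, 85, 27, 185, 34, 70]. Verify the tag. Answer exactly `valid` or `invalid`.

valid

Key decimal bytes [220, 134, 100, 84, 85, 27, 185, 34, 70] = dc 86 64 54 55 1b b9 22 46 is 9 bytes > B = 7, so hash it first: H(key) = ab, then zero-pad to 7 bytes: K' = ab 00 00 00 00 00 00.
K' ⊕ ipad = 9d 36 36 36 36 36 36; K' ⊕ opad = f7 5c 5c 5c 5c 5c 5c.
Inner hash: sum = 157+54+54+54+54+54+54+107+101 = 689; mod 256 = 177 → b1.
Outer hash (recomputed tag): sum = 247+92+92+92+92+92+92+177 = 976; mod 256 = 208 → d0.
Recomputed tag = d0; claimed = d0 → match.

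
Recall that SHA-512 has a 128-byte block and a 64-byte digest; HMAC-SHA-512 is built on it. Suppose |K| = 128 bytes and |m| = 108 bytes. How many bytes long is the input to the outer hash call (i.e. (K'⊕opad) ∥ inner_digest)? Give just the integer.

Key is 128 ≤ 128 bytes, zero-padded: |K'| = 128.
Outer input = (K'⊕opad) ∥ H(inner) → 128 + 64 = 192 bytes.

192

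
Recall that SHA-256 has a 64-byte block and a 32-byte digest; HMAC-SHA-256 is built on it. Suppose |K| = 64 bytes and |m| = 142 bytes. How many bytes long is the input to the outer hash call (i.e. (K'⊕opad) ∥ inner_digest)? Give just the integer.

Key is 64 ≤ 64 bytes, zero-padded: |K'| = 64.
Outer input = (K'⊕opad) ∥ H(inner) → 64 + 32 = 96 bytes.

96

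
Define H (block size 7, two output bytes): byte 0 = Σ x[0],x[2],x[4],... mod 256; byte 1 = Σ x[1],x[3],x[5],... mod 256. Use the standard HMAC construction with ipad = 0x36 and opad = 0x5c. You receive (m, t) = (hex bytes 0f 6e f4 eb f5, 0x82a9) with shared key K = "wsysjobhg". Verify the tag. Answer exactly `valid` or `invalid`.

Key "wsysjobhg" = 77 73 79 73 6a 6f 62 68 67 is 9 bytes > B = 7, so hash it first: H(key) = 23 bd, then zero-pad to 7 bytes: K' = 23 bd 00 00 00 00 00.
K' ⊕ ipad = 15 8b 36 36 36 36 36; K' ⊕ opad = 7f e1 5c 5c 5c 5c 5c.
Inner hash: even-index sum = 528 mod 256 = 16; odd-index sum = 751 mod 256 = 239 → 10 ef.
Outer hash (recomputed tag): even-index sum = 642 mod 256 = 130; odd-index sum = 425 mod 256 = 169 → 82 a9.
Recomputed tag = 82a9; claimed = 82a9 → match.

valid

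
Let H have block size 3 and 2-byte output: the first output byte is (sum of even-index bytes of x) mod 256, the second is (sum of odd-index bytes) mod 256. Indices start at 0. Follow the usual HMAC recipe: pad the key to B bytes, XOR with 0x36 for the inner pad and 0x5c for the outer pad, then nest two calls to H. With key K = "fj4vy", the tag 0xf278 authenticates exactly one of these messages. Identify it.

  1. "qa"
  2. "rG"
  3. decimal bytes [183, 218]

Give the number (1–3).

Key "fj4vy" = 66 6a 34 76 79 is 5 bytes > B = 3, so hash it first: H(key) = 13 e0, then zero-pad to 3 bytes: K' = 13 e0 00.
K' ⊕ ipad = 25 d6 36; K' ⊕ opad = 4f bc 5c.
m1: inner = H(25 d6 36 71 61) = bc 47; tag = H(4f bc 5c bc 47) = f278 ← matches
m2: inner = H(25 d6 36 72 47) = a2 48; tag = H(4f bc 5c a2 48) = f35e
m3: inner = H(25 d6 36 b7 da) = 35 8d; tag = H(4f bc 5c 35 8d) = 38f1

1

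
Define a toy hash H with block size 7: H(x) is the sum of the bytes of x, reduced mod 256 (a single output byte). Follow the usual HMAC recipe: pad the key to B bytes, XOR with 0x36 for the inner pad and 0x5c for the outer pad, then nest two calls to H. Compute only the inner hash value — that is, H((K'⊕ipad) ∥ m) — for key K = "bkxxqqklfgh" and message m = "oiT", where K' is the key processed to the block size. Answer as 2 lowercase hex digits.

Key "bkxxqqklfgh" = 62 6b 78 78 71 71 6b 6c 66 67 68 is 11 bytes > B = 7, so hash it first: H(key) = ab, then zero-pad to 7 bytes: K' = ab 00 00 00 00 00 00.
K' ⊕ ipad = 9d 36 36 36 36 36 36.
Inner input = 9d 36 36 36 36 36 36 ∥ 6f 69 54.
Inner hash: sum = 157+54+54+54+54+54+54+111+105+84 = 781; mod 256 = 13 → 0d.

0d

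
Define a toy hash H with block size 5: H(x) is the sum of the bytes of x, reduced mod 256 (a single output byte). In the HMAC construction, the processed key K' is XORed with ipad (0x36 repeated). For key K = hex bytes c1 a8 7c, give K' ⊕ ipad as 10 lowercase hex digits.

Key hex bytes c1 a8 7c is 3 bytes ≤ B = 5; zero-pad to 5 bytes: K' = c1 a8 7c 00 00.
XOR each byte with 0x36: c1⊕36=f7, a8⊕36=9e, 7c⊕36=4a, 00⊕36=36, 00⊕36=36.

f79e4a3636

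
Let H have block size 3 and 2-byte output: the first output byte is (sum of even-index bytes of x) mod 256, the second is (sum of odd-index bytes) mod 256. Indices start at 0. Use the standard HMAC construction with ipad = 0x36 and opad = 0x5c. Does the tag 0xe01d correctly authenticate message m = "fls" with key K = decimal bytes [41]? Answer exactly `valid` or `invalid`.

Key decimal bytes [41] = 29 is 1 byte ≤ B = 3; zero-pad to 3 bytes: K' = 29 00 00.
K' ⊕ ipad = 1f 36 36; K' ⊕ opad = 75 5c 5c.
Inner hash: even-index sum = 193 mod 256 = 193; odd-index sum = 271 mod 256 = 15 → c1 0f.
Outer hash (recomputed tag): even-index sum = 224 mod 256 = 224; odd-index sum = 285 mod 256 = 29 → e0 1d.
Recomputed tag = e01d; claimed = e01d → match.

valid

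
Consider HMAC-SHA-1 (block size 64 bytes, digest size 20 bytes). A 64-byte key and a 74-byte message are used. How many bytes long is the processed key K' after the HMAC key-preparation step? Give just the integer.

Key is 64 ≤ 64 bytes, zero-padded: |K'| = 64.

64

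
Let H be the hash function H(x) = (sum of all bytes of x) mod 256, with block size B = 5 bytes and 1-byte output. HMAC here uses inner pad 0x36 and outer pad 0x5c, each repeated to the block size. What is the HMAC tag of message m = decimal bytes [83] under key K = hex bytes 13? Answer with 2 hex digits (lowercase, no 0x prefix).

Key hex bytes 13 is 1 byte ≤ B = 5; zero-pad to 5 bytes: K' = 13 00 00 00 00.
K' ⊕ ipad = 25 36 36 36 36.  K' ⊕ opad = 4f 5c 5c 5c 5c.
Inner input = (K'⊕ipad) ∥ m = 25 36 36 36 36 ∥ 53.
Inner hash: sum = 37+54+54+54+54+83 = 336; mod 256 = 80 → 50.
Outer input = (K'⊕opad) ∥ inner = 4f 5c 5c 5c 5c ∥ 50.
Outer hash (tag): sum = 79+92+92+92+92+80 = 527; mod 256 = 15 → 0f.

0f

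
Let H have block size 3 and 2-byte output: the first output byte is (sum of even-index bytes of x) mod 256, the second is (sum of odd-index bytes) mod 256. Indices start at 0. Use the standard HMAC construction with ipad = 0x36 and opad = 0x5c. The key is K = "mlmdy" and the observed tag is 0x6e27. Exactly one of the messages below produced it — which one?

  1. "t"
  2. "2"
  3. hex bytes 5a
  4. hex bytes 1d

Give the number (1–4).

Key "mlmdy" = 6d 6c 6d 64 79 is 5 bytes > B = 3, so hash it first: H(key) = 53 d0, then zero-pad to 3 bytes: K' = 53 d0 00.
K' ⊕ ipad = 65 e6 36; K' ⊕ opad = 0f 8c 5c.
m1: inner = H(65 e6 36 74) = 9b 5a; tag = H(0f 8c 5c 9b 5a) = c527
m2: inner = H(65 e6 36 32) = 9b 18; tag = H(0f 8c 5c 9b 18) = 8327
m3: inner = H(65 e6 36 5a) = 9b 40; tag = H(0f 8c 5c 9b 40) = ab27
m4: inner = H(65 e6 36 1d) = 9b 03; tag = H(0f 8c 5c 9b 03) = 6e27 ← matches

4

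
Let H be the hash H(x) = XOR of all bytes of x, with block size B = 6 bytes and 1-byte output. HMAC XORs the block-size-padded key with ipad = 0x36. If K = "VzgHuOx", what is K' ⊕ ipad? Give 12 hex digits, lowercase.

Key "VzgHuOx" = 56 7a 67 48 75 4f 78 is 7 bytes > B = 6, so hash it first: H(key) = 41, then zero-pad to 6 bytes: K' = 41 00 00 00 00 00.
XOR each byte with 0x36: 41⊕36=77, 00⊕36=36, 00⊕36=36, 00⊕36=36, 00⊕36=36, 00⊕36=36.

773636363636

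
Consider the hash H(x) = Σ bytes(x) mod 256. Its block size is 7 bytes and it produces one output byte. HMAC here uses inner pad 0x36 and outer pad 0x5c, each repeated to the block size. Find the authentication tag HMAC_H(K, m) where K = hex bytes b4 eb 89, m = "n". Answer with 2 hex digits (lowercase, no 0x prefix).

Key hex bytes b4 eb 89 is 3 bytes ≤ B = 7; zero-pad to 7 bytes: K' = b4 eb 89 00 00 00 00.
K' ⊕ ipad = 82 dd bf 36 36 36 36.  K' ⊕ opad = e8 b7 d5 5c 5c 5c 5c.
Inner input = (K'⊕ipad) ∥ m = 82 dd bf 36 36 36 36 ∥ 6e.
Inner hash: sum = 130+221+191+54+54+54+54+110 = 868; mod 256 = 100 → 64.
Outer input = (K'⊕opad) ∥ inner = e8 b7 d5 5c 5c 5c 5c ∥ 64.
Outer hash (tag): sum = 232+183+213+92+92+92+92+100 = 1096; mod 256 = 72 → 48.

48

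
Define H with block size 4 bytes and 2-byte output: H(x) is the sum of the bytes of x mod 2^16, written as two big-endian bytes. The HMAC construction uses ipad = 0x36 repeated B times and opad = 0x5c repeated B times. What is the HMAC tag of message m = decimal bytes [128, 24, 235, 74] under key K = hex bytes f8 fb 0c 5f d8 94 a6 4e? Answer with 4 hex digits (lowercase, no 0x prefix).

Key hex bytes f8 fb 0c 5f d8 94 a6 4e is 8 bytes > B = 4, so hash it first: H(key) = 04 be, then zero-pad to 4 bytes: K' = 04 be 00 00.
K' ⊕ ipad = 32 88 36 36.  K' ⊕ opad = 58 e2 5c 5c.
Inner input = (K'⊕ipad) ∥ m = 32 88 36 36 ∥ 80 18 eb 4a.
Inner hash: sum = 50+136+54+54+128+24+235+74 = 755 → 02 f3.
Outer input = (K'⊕opad) ∥ inner = 58 e2 5c 5c ∥ 02 f3.
Outer hash (tag): sum = 88+226+92+92+2+243 = 743 → 02 e7.

02e7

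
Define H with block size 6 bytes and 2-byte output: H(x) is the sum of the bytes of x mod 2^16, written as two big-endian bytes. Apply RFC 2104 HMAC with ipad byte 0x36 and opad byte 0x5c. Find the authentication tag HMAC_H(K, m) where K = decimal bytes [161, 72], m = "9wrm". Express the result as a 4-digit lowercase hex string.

Key decimal bytes [161, 72] = a1 48 is 2 bytes ≤ B = 6; zero-pad to 6 bytes: K' = a1 48 00 00 00 00.
K' ⊕ ipad = 97 7e 36 36 36 36.  K' ⊕ opad = fd 14 5c 5c 5c 5c.
Inner input = (K'⊕ipad) ∥ m = 97 7e 36 36 36 36 ∥ 39 77 72 6d.
Inner hash: sum = 151+126+54+54+54+54+57+119+114+109 = 892 → 03 7c.
Outer input = (K'⊕opad) ∥ inner = fd 14 5c 5c 5c 5c ∥ 03 7c.
Outer hash (tag): sum = 253+20+92+92+92+92+3+124 = 768 → 03 00.

0300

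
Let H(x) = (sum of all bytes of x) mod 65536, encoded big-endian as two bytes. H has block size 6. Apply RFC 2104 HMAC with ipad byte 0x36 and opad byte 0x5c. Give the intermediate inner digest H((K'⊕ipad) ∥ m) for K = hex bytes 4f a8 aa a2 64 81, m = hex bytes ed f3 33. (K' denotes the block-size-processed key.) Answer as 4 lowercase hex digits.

0563

Key hex bytes 4f a8 aa a2 64 81 is exactly B = 6 bytes: K' = 4f a8 aa a2 64 81.
K' ⊕ ipad = 79 9e 9c 94 52 b7.
Inner input = 79 9e 9c 94 52 b7 ∥ ed f3 33.
Inner hash: sum = 121+158+156+148+82+183+237+243+51 = 1379 → 05 63.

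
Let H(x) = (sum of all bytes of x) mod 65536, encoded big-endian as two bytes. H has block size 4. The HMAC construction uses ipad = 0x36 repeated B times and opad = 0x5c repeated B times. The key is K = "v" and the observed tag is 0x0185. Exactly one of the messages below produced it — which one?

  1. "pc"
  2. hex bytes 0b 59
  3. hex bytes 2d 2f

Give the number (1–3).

Key "v" = 76 is 1 byte ≤ B = 4; zero-pad to 4 bytes: K' = 76 00 00 00.
K' ⊕ ipad = 40 36 36 36; K' ⊕ opad = 2a 5c 5c 5c.
m1: inner = H(40 36 36 36 70 63) = 01 b5; tag = H(2a 5c 5c 5c 01 b5) = 01f4
m2: inner = H(40 36 36 36 0b 59) = 01 46; tag = H(2a 5c 5c 5c 01 46) = 0185 ← matches
m3: inner = H(40 36 36 36 2d 2f) = 01 3e; tag = H(2a 5c 5c 5c 01 3e) = 017d

2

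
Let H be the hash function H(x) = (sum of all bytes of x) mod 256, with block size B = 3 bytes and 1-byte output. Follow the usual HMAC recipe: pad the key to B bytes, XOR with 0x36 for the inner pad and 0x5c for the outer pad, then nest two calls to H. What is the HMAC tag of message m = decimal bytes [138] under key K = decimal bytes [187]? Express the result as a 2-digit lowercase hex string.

Key decimal bytes [187] = bb is 1 byte ≤ B = 3; zero-pad to 3 bytes: K' = bb 00 00.
K' ⊕ ipad = 8d 36 36.  K' ⊕ opad = e7 5c 5c.
Inner input = (K'⊕ipad) ∥ m = 8d 36 36 ∥ 8a.
Inner hash: sum = 141+54+54+138 = 387; mod 256 = 131 → 83.
Outer input = (K'⊕opad) ∥ inner = e7 5c 5c ∥ 83.
Outer hash (tag): sum = 231+92+92+131 = 546; mod 256 = 34 → 22.

22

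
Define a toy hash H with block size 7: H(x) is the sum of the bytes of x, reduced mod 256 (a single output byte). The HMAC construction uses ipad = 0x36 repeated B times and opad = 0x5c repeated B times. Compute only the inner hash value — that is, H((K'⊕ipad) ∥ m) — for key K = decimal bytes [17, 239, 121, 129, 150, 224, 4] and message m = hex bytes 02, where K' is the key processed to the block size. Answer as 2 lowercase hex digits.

Key decimal bytes [17, 239, 121, 129, 150, 224, 4] = 11 ef 79 81 96 e0 04 is exactly B = 7 bytes: K' = 11 ef 79 81 96 e0 04.
K' ⊕ ipad = 27 d9 4f b7 a0 d6 32.
Inner input = 27 d9 4f b7 a0 d6 32 ∥ 02.
Inner hash: sum = 39+217+79+183+160+214+50+2 = 944; mod 256 = 176 → b0.

b0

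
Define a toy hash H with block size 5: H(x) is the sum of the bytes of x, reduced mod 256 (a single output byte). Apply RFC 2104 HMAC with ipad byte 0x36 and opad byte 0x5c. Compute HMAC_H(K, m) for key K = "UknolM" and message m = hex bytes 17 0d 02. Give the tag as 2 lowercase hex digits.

d8

Key "UknolM" = 55 6b 6e 6f 6c 4d is 6 bytes > B = 5, so hash it first: H(key) = 56, then zero-pad to 5 bytes: K' = 56 00 00 00 00.
K' ⊕ ipad = 60 36 36 36 36.  K' ⊕ opad = 0a 5c 5c 5c 5c.
Inner input = (K'⊕ipad) ∥ m = 60 36 36 36 36 ∥ 17 0d 02.
Inner hash: sum = 96+54+54+54+54+23+13+2 = 350; mod 256 = 94 → 5e.
Outer input = (K'⊕opad) ∥ inner = 0a 5c 5c 5c 5c ∥ 5e.
Outer hash (tag): sum = 10+92+92+92+92+94 = 472; mod 256 = 216 → d8.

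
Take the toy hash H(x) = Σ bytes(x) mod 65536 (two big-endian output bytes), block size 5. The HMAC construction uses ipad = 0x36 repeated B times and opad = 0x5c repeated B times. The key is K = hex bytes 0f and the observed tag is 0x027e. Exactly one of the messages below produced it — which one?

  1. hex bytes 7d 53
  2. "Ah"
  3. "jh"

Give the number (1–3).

Key hex bytes 0f is 1 byte ≤ B = 5; zero-pad to 5 bytes: K' = 0f 00 00 00 00.
K' ⊕ ipad = 39 36 36 36 36; K' ⊕ opad = 53 5c 5c 5c 5c.
m1: inner = H(39 36 36 36 36 7d 53) = 01 e1; tag = H(53 5c 5c 5c 5c 01 e1) = 02a5
m2: inner = H(39 36 36 36 36 41 68) = 01 ba; tag = H(53 5c 5c 5c 5c 01 ba) = 027e ← matches
m3: inner = H(39 36 36 36 36 6a 68) = 01 e3; tag = H(53 5c 5c 5c 5c 01 e3) = 02a7

2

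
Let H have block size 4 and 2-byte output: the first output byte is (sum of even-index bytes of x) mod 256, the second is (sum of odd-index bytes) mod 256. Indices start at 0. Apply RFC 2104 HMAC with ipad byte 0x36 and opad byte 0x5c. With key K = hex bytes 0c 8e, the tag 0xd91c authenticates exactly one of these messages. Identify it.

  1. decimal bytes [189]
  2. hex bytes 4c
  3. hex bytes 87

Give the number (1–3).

Key hex bytes 0c 8e is 2 bytes ≤ B = 4; zero-pad to 4 bytes: K' = 0c 8e 00 00.
K' ⊕ ipad = 3a b8 36 36; K' ⊕ opad = 50 d2 5c 5c.
m1: inner = H(3a b8 36 36 bd) = 2d ee; tag = H(50 d2 5c 5c 2d ee) = d91c ← matches
m2: inner = H(3a b8 36 36 4c) = bc ee; tag = H(50 d2 5c 5c bc ee) = 681c
m3: inner = H(3a b8 36 36 87) = f7 ee; tag = H(50 d2 5c 5c f7 ee) = a31c

1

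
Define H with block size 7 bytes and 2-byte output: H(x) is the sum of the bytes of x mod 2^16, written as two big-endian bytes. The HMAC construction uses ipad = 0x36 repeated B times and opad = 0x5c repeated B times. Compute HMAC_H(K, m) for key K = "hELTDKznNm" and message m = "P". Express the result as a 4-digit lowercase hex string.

Key "hELTDKznNm" = 68 45 4c 54 44 4b 7a 6e 4e 6d is 10 bytes > B = 7, so hash it first: H(key) = 03 7f, then zero-pad to 7 bytes: K' = 03 7f 00 00 00 00 00.
K' ⊕ ipad = 35 49 36 36 36 36 36.  K' ⊕ opad = 5f 23 5c 5c 5c 5c 5c.
Inner input = (K'⊕ipad) ∥ m = 35 49 36 36 36 36 36 ∥ 50.
Inner hash: sum = 53+73+54+54+54+54+54+80 = 476 → 01 dc.
Outer input = (K'⊕opad) ∥ inner = 5f 23 5c 5c 5c 5c 5c ∥ 01 dc.
Outer hash (tag): sum = 95+35+92+92+92+92+92+1+220 = 811 → 03 2b.

032b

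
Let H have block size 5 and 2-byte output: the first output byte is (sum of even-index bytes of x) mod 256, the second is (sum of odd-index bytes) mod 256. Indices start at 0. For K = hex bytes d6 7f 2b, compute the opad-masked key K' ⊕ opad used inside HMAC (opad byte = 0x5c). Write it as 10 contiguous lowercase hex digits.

Key hex bytes d6 7f 2b is 3 bytes ≤ B = 5; zero-pad to 5 bytes: K' = d6 7f 2b 00 00.
XOR each byte with 0x5c: d6⊕5c=8a, 7f⊕5c=23, 2b⊕5c=77, 00⊕5c=5c, 00⊕5c=5c.

8a23775c5c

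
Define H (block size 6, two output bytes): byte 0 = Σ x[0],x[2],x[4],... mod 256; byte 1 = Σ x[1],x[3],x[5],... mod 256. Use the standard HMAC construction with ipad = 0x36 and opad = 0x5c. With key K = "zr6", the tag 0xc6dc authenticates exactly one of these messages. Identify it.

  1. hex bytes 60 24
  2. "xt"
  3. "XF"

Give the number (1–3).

Key "zr6" = 7a 72 36 is 3 bytes ≤ B = 6; zero-pad to 6 bytes: K' = 7a 72 36 00 00 00.
K' ⊕ ipad = 4c 44 00 36 36 36; K' ⊕ opad = 26 2e 6a 5c 5c 5c.
m1: inner = H(4c 44 00 36 36 36 60 24) = e2 d4; tag = H(26 2e 6a 5c 5c 5c e2 d4) = ceba
m2: inner = H(4c 44 00 36 36 36 78 74) = fa 24; tag = H(26 2e 6a 5c 5c 5c fa 24) = e60a
m3: inner = H(4c 44 00 36 36 36 58 46) = da f6; tag = H(26 2e 6a 5c 5c 5c da f6) = c6dc ← matches

3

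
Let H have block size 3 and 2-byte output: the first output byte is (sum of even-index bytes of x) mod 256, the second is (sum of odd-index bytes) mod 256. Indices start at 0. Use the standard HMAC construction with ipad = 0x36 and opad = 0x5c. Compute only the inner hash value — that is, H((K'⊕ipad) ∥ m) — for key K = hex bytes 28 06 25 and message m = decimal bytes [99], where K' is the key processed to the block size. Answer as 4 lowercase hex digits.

3193

Key hex bytes 28 06 25 is exactly B = 3 bytes: K' = 28 06 25.
K' ⊕ ipad = 1e 30 13.
Inner input = 1e 30 13 ∥ 63.
Inner hash: even-index sum = 49 mod 256 = 49; odd-index sum = 147 mod 256 = 147 → 31 93.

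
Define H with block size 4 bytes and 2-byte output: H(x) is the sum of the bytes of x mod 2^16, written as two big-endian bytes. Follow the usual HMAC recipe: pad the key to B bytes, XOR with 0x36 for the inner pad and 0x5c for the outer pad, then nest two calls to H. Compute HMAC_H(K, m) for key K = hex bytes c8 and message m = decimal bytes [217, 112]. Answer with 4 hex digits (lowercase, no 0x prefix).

Key hex bytes c8 is 1 byte ≤ B = 4; zero-pad to 4 bytes: K' = c8 00 00 00.
K' ⊕ ipad = fe 36 36 36.  K' ⊕ opad = 94 5c 5c 5c.
Inner input = (K'⊕ipad) ∥ m = fe 36 36 36 ∥ d9 70.
Inner hash: sum = 254+54+54+54+217+112 = 745 → 02 e9.
Outer input = (K'⊕opad) ∥ inner = 94 5c 5c 5c ∥ 02 e9.
Outer hash (tag): sum = 148+92+92+92+2+233 = 659 → 02 93.

0293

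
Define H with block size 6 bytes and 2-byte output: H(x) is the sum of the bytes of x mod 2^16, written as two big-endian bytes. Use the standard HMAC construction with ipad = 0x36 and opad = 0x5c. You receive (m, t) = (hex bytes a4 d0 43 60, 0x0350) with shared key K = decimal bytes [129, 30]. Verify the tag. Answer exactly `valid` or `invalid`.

invalid

Key decimal bytes [129, 30] = 81 1e is 2 bytes ≤ B = 6; zero-pad to 6 bytes: K' = 81 1e 00 00 00 00.
K' ⊕ ipad = b7 28 36 36 36 36; K' ⊕ opad = dd 42 5c 5c 5c 5c.
Inner hash: sum = 183+40+54+54+54+54+164+208+67+96 = 974 → 03 ce.
Outer hash (recomputed tag): sum = 221+66+92+92+92+92+3+206 = 864 → 03 60.
Recomputed tag = 0360; claimed = 0350 → mismatch.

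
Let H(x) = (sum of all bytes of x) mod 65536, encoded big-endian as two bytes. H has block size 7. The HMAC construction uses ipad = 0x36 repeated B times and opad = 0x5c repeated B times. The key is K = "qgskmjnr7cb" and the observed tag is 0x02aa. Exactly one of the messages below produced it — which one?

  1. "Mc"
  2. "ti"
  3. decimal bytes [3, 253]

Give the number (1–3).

Key "qgskmjnr7cb" = 71 67 73 6b 6d 6a 6e 72 37 63 62 is 11 bytes > B = 7, so hash it first: H(key) = 04 69, then zero-pad to 7 bytes: K' = 04 69 00 00 00 00 00.
K' ⊕ ipad = 32 5f 36 36 36 36 36; K' ⊕ opad = 58 35 5c 5c 5c 5c 5c.
m1: inner = H(32 5f 36 36 36 36 36 4d 63) = 02 4f; tag = H(58 35 5c 5c 5c 5c 5c 02 4f) = 02aa ← matches
m2: inner = H(32 5f 36 36 36 36 36 74 69) = 02 7c; tag = H(58 35 5c 5c 5c 5c 5c 02 7c) = 02d7
m3: inner = H(32 5f 36 36 36 36 36 03 fd) = 02 9f; tag = H(58 35 5c 5c 5c 5c 5c 02 9f) = 02fa

1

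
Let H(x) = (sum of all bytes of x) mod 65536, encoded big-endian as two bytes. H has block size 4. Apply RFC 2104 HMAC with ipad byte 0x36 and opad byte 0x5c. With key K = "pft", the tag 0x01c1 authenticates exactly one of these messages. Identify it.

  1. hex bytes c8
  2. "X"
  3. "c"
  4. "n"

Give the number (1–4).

1

Key "pft" = 70 66 74 is 3 bytes ≤ B = 4; zero-pad to 4 bytes: K' = 70 66 74 00.
K' ⊕ ipad = 46 50 42 36; K' ⊕ opad = 2c 3a 28 5c.
m1: inner = H(46 50 42 36 c8) = 01 d6; tag = H(2c 3a 28 5c 01 d6) = 01c1 ← matches
m2: inner = H(46 50 42 36 58) = 01 66; tag = H(2c 3a 28 5c 01 66) = 0151
m3: inner = H(46 50 42 36 63) = 01 71; tag = H(2c 3a 28 5c 01 71) = 015c
m4: inner = H(46 50 42 36 6e) = 01 7c; tag = H(2c 3a 28 5c 01 7c) = 0167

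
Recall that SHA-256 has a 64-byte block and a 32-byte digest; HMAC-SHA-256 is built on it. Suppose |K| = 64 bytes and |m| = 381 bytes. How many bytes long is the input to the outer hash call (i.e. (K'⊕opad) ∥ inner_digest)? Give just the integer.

Key is 64 ≤ 64 bytes, zero-padded: |K'| = 64.
Outer input = (K'⊕opad) ∥ H(inner) → 64 + 32 = 96 bytes.

96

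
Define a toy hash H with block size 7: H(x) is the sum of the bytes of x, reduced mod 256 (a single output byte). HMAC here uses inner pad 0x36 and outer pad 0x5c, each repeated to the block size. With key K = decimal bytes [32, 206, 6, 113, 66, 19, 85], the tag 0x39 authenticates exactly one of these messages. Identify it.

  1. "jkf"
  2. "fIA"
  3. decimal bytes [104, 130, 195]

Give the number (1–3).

Key decimal bytes [32, 206, 6, 113, 66, 19, 85] = 20 ce 06 71 42 13 55 is exactly B = 7 bytes: K' = 20 ce 06 71 42 13 55.
K' ⊕ ipad = 16 f8 30 47 74 25 63; K' ⊕ opad = 7c 92 5a 2d 1e 4f 09.
m1: inner = H(16 f8 30 47 74 25 63 6a 6b 66) = bc; tag = H(7c 92 5a 2d 1e 4f 09 bc) = c7
m2: inner = H(16 f8 30 47 74 25 63 66 49 41) = 71; tag = H(7c 92 5a 2d 1e 4f 09 71) = 7c
m3: inner = H(16 f8 30 47 74 25 63 68 82 c3) = 2e; tag = H(7c 92 5a 2d 1e 4f 09 2e) = 39 ← matches

3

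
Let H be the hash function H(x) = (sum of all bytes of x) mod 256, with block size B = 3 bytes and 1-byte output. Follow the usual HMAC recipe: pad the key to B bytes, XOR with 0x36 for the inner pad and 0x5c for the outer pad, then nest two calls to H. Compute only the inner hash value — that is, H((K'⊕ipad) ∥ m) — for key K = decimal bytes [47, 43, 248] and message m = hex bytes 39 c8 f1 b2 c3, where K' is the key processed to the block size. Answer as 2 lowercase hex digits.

6b

Key decimal bytes [47, 43, 248] = 2f 2b f8 is exactly B = 3 bytes: K' = 2f 2b f8.
K' ⊕ ipad = 19 1d ce.
Inner input = 19 1d ce ∥ 39 c8 f1 b2 c3.
Inner hash: sum = 25+29+206+57+200+241+178+195 = 1131; mod 256 = 107 → 6b.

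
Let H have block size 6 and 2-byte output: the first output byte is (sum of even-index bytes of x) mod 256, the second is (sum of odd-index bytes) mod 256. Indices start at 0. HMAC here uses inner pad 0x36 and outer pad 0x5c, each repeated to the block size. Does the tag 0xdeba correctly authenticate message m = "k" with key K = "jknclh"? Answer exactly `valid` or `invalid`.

invalid

Key "jknclh" = 6a 6b 6e 63 6c 68 is exactly B = 6 bytes: K' = 6a 6b 6e 63 6c 68.
K' ⊕ ipad = 5c 5d 58 55 5a 5e; K' ⊕ opad = 36 37 32 3f 30 34.
Inner hash: even-index sum = 377 mod 256 = 121; odd-index sum = 272 mod 256 = 16 → 79 10.
Outer hash (recomputed tag): even-index sum = 273 mod 256 = 17; odd-index sum = 186 mod 256 = 186 → 11 ba.
Recomputed tag = 11ba; claimed = deba → mismatch.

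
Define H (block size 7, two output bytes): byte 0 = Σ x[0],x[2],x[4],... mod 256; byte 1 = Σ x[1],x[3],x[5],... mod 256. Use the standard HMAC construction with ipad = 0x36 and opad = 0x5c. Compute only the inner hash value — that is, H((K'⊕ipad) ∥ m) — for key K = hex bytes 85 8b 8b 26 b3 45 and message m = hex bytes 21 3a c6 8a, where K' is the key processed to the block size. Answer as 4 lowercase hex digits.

ef27

Key hex bytes 85 8b 8b 26 b3 45 is 6 bytes ≤ B = 7; zero-pad to 7 bytes: K' = 85 8b 8b 26 b3 45 00.
K' ⊕ ipad = b3 bd bd 10 85 73 36.
Inner input = b3 bd bd 10 85 73 36 ∥ 21 3a c6 8a.
Inner hash: even-index sum = 751 mod 256 = 239; odd-index sum = 551 mod 256 = 39 → ef 27.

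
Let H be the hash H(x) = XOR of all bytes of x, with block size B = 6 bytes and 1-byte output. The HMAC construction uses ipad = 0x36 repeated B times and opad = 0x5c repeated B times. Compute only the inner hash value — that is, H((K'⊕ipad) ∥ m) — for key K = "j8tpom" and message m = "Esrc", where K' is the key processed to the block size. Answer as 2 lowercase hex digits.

73

Key "j8tpom" = 6a 38 74 70 6f 6d is exactly B = 6 bytes: K' = 6a 38 74 70 6f 6d.
K' ⊕ ipad = 5c 0e 42 46 59 5b.
Inner input = 5c 0e 42 46 59 5b ∥ 45 73 72 63.
Inner hash: XOR 5c⊕0e⊕42⊕46⊕59⊕5b⊕45⊕73⊕72⊕63 = 73.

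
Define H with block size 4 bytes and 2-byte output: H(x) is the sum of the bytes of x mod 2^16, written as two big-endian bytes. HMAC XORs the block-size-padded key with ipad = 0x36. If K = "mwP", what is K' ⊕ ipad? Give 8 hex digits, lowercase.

Key "mwP" = 6d 77 50 is 3 bytes ≤ B = 4; zero-pad to 4 bytes: K' = 6d 77 50 00.
XOR each byte with 0x36: 6d⊕36=5b, 77⊕36=41, 50⊕36=66, 00⊕36=36.

5b416636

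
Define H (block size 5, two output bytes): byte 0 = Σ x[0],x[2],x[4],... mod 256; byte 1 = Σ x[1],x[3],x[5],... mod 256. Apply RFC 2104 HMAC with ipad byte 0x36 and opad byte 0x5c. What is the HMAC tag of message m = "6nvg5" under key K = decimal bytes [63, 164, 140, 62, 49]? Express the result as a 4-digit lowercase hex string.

1bf9

Key decimal bytes [63, 164, 140, 62, 49] = 3f a4 8c 3e 31 is exactly B = 5 bytes: K' = 3f a4 8c 3e 31.
K' ⊕ ipad = 09 92 ba 08 07.  K' ⊕ opad = 63 f8 d0 62 6d.
Inner input = (K'⊕ipad) ∥ m = 09 92 ba 08 07 ∥ 36 6e 76 67 35.
Inner hash: even-index sum = 415 mod 256 = 159; odd-index sum = 379 mod 256 = 123 → 9f 7b.
Outer input = (K'⊕opad) ∥ inner = 63 f8 d0 62 6d ∥ 9f 7b.
Outer hash (tag): even-index sum = 539 mod 256 = 27; odd-index sum = 505 mod 256 = 249 → 1b f9.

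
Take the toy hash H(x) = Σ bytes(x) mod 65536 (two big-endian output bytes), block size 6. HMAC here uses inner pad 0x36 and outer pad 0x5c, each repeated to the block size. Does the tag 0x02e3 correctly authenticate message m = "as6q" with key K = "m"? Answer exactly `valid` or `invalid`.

valid

Key "m" = 6d is 1 byte ≤ B = 6; zero-pad to 6 bytes: K' = 6d 00 00 00 00 00.
K' ⊕ ipad = 5b 36 36 36 36 36; K' ⊕ opad = 31 5c 5c 5c 5c 5c.
Inner hash: sum = 91+54+54+54+54+54+97+115+54+113 = 740 → 02 e4.
Outer hash (recomputed tag): sum = 49+92+92+92+92+92+2+228 = 739 → 02 e3.
Recomputed tag = 02e3; claimed = 02e3 → match.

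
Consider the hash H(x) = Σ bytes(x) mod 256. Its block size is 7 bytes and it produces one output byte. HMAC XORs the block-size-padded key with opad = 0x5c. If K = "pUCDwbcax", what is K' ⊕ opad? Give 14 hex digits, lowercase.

3d5c5c5c5c5c5c

Key "pUCDwbcax" = 70 55 43 44 77 62 63 61 78 is 9 bytes > B = 7, so hash it first: H(key) = 61, then zero-pad to 7 bytes: K' = 61 00 00 00 00 00 00.
XOR each byte with 0x5c: 61⊕5c=3d, 00⊕5c=5c, 00⊕5c=5c, 00⊕5c=5c, 00⊕5c=5c, 00⊕5c=5c, 00⊕5c=5c.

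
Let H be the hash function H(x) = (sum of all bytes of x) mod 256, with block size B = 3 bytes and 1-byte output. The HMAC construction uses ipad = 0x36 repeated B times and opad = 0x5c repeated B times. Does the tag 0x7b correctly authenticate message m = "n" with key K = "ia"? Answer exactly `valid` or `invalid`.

Key "ia" = 69 61 is 2 bytes ≤ B = 3; zero-pad to 3 bytes: K' = 69 61 00.
K' ⊕ ipad = 5f 57 36; K' ⊕ opad = 35 3d 5c.
Inner hash: sum = 95+87+54+110 = 346; mod 256 = 90 → 5a.
Outer hash (recomputed tag): sum = 53+61+92+90 = 296; mod 256 = 40 → 28.
Recomputed tag = 28; claimed = 7b → mismatch.

invalid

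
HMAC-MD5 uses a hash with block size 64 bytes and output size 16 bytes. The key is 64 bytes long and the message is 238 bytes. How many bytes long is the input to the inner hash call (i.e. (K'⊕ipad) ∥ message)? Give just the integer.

Key is 64 ≤ 64 bytes, zero-padded: |K'| = 64.
Inner input = (K'⊕ipad) ∥ m → 64 + 238 = 302 bytes.

302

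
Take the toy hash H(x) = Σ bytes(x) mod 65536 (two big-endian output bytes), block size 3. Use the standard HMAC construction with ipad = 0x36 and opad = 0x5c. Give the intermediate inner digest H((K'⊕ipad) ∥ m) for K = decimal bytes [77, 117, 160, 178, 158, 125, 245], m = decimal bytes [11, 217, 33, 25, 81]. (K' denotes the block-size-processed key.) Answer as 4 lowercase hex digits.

Key decimal bytes [77, 117, 160, 178, 158, 125, 245] = 4d 75 a0 b2 9e 7d f5 is 7 bytes > B = 3, so hash it first: H(key) = 04 24, then zero-pad to 3 bytes: K' = 04 24 00.
K' ⊕ ipad = 32 12 36.
Inner input = 32 12 36 ∥ 0b d9 21 19 51.
Inner hash: sum = 50+18+54+11+217+33+25+81 = 489 → 01 e9.

01e9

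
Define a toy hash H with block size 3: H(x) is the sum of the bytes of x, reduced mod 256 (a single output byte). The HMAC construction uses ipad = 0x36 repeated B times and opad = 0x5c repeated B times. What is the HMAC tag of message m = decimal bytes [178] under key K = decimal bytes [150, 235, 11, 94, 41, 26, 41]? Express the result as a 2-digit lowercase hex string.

Key decimal bytes [150, 235, 11, 94, 41, 26, 41] = 96 eb 0b 5e 29 1a 29 is 7 bytes > B = 3, so hash it first: H(key) = 56, then zero-pad to 3 bytes: K' = 56 00 00.
K' ⊕ ipad = 60 36 36.  K' ⊕ opad = 0a 5c 5c.
Inner input = (K'⊕ipad) ∥ m = 60 36 36 ∥ b2.
Inner hash: sum = 96+54+54+178 = 382; mod 256 = 126 → 7e.
Outer input = (K'⊕opad) ∥ inner = 0a 5c 5c ∥ 7e.
Outer hash (tag): sum = 10+92+92+126 = 320; mod 256 = 64 → 40.

40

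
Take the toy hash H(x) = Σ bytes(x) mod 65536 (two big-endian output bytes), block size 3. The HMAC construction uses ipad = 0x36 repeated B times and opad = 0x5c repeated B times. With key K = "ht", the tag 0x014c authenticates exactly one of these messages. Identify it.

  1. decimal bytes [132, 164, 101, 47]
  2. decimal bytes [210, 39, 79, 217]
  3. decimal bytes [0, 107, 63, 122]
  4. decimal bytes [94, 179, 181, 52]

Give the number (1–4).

Key "ht" = 68 74 is 2 bytes ≤ B = 3; zero-pad to 3 bytes: K' = 68 74 00.
K' ⊕ ipad = 5e 42 36; K' ⊕ opad = 34 28 5c.
m1: inner = H(5e 42 36 84 a4 65 2f) = 02 92; tag = H(34 28 5c 02 92) = 014c ← matches
m2: inner = H(5e 42 36 d2 27 4f d9) = 02 f7; tag = H(34 28 5c 02 f7) = 01b1
m3: inner = H(5e 42 36 00 6b 3f 7a) = 01 fa; tag = H(34 28 5c 01 fa) = 01b3
m4: inner = H(5e 42 36 5e b3 b5 34) = 02 d0; tag = H(34 28 5c 02 d0) = 018a

1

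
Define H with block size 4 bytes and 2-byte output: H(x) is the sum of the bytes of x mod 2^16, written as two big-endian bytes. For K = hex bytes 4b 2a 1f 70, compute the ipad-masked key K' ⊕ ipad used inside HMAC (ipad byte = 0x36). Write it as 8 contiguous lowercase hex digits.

7d1c2946

Key hex bytes 4b 2a 1f 70 is exactly B = 4 bytes: K' = 4b 2a 1f 70.
XOR each byte with 0x36: 4b⊕36=7d, 2a⊕36=1c, 1f⊕36=29, 70⊕36=46.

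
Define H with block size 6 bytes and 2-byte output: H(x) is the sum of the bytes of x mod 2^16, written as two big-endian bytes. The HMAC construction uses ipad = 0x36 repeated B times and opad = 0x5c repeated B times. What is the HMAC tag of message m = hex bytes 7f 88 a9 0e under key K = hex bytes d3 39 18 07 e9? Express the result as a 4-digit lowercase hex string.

Key hex bytes d3 39 18 07 e9 is 5 bytes ≤ B = 6; zero-pad to 6 bytes: K' = d3 39 18 07 e9 00.
K' ⊕ ipad = e5 0f 2e 31 df 36.  K' ⊕ opad = 8f 65 44 5b b5 5c.
Inner input = (K'⊕ipad) ∥ m = e5 0f 2e 31 df 36 ∥ 7f 88 a9 0e.
Inner hash: sum = 229+15+46+49+223+54+127+136+169+14 = 1062 → 04 26.
Outer input = (K'⊕opad) ∥ inner = 8f 65 44 5b b5 5c ∥ 04 26.
Outer hash (tag): sum = 143+101+68+91+181+92+4+38 = 718 → 02 ce.

02ce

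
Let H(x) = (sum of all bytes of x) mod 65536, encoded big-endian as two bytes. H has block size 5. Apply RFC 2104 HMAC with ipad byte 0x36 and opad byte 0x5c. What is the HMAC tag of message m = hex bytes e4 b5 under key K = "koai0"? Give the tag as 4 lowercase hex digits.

0156

Key "koai0" = 6b 6f 61 69 30 is exactly B = 5 bytes: K' = 6b 6f 61 69 30.
K' ⊕ ipad = 5d 59 57 5f 06.  K' ⊕ opad = 37 33 3d 35 6c.
Inner input = (K'⊕ipad) ∥ m = 5d 59 57 5f 06 ∥ e4 b5.
Inner hash: sum = 93+89+87+95+6+228+181 = 779 → 03 0b.
Outer input = (K'⊕opad) ∥ inner = 37 33 3d 35 6c ∥ 03 0b.
Outer hash (tag): sum = 55+51+61+53+108+3+11 = 342 → 01 56.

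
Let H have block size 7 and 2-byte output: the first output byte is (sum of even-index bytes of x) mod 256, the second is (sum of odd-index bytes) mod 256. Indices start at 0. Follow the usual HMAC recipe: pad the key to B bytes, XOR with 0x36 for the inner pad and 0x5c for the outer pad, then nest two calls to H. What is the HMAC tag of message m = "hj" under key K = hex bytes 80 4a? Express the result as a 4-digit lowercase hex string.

4090

Key hex bytes 80 4a is 2 bytes ≤ B = 7; zero-pad to 7 bytes: K' = 80 4a 00 00 00 00 00.
K' ⊕ ipad = b6 7c 36 36 36 36 36.  K' ⊕ opad = dc 16 5c 5c 5c 5c 5c.
Inner input = (K'⊕ipad) ∥ m = b6 7c 36 36 36 36 36 ∥ 68 6a.
Inner hash: even-index sum = 450 mod 256 = 194; odd-index sum = 336 mod 256 = 80 → c2 50.
Outer input = (K'⊕opad) ∥ inner = dc 16 5c 5c 5c 5c 5c ∥ c2 50.
Outer hash (tag): even-index sum = 576 mod 256 = 64; odd-index sum = 400 mod 256 = 144 → 40 90.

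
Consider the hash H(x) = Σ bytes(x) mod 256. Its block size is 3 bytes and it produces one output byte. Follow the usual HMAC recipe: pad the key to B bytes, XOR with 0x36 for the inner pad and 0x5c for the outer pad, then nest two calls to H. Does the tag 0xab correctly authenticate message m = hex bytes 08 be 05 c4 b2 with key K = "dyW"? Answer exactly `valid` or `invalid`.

Key "dyW" = 64 79 57 is exactly B = 3 bytes: K' = 64 79 57.
K' ⊕ ipad = 52 4f 61; K' ⊕ opad = 38 25 0b.
Inner hash: sum = 82+79+97+8+190+5+196+178 = 835; mod 256 = 67 → 43.
Outer hash (recomputed tag): sum = 56+37+11+67 = 171 → ab.
Recomputed tag = ab; claimed = ab → match.

valid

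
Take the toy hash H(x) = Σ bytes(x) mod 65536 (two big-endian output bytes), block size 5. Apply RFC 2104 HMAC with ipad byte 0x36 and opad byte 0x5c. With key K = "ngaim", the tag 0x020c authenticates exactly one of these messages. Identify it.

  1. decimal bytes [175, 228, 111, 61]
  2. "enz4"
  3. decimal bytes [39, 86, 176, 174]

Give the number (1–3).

Key "ngaim" = 6e 67 61 69 6d is exactly B = 5 bytes: K' = 6e 67 61 69 6d.
K' ⊕ ipad = 58 51 57 5f 5b; K' ⊕ opad = 32 3b 3d 35 31.
m1: inner = H(58 51 57 5f 5b af e4 6f 3d) = 03 f9; tag = H(32 3b 3d 35 31 03 f9) = 020c ← matches
m2: inner = H(58 51 57 5f 5b 65 6e 7a 34) = 03 3b; tag = H(32 3b 3d 35 31 03 3b) = 014e
m3: inner = H(58 51 57 5f 5b 27 56 b0 ae) = 03 95; tag = H(32 3b 3d 35 31 03 95) = 01a8

1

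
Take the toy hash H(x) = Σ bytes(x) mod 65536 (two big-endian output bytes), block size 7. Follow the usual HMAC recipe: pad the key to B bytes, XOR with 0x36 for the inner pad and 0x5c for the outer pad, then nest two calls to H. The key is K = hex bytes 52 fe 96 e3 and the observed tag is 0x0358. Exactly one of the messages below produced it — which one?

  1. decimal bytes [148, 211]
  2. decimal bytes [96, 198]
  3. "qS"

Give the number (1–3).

3

Key hex bytes 52 fe 96 e3 is 4 bytes ≤ B = 7; zero-pad to 7 bytes: K' = 52 fe 96 e3 00 00 00.
K' ⊕ ipad = 64 c8 a0 d5 36 36 36; K' ⊕ opad = 0e a2 ca bf 5c 5c 5c.
m1: inner = H(64 c8 a0 d5 36 36 36 94 d3) = 04 aa; tag = H(0e a2 ca bf 5c 5c 5c 04 aa) = 03fb
m2: inner = H(64 c8 a0 d5 36 36 36 60 c6) = 04 69; tag = H(0e a2 ca bf 5c 5c 5c 04 69) = 03ba
m3: inner = H(64 c8 a0 d5 36 36 36 71 53) = 04 07; tag = H(0e a2 ca bf 5c 5c 5c 04 07) = 0358 ← matches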